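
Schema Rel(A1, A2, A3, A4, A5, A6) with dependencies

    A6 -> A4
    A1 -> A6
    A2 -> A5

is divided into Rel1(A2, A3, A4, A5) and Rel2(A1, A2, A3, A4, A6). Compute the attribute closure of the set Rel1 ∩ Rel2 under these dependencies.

A2, A3, A4, A5

Rel1 ∩ Rel2 = {A2, A3, A4}.
A2 → A5 applies, adding A5
Closure: {A2, A3, A4, A5}.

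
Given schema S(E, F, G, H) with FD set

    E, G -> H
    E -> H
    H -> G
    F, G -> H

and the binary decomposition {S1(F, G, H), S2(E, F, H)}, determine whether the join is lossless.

Yes

Common attributes: S1 ∩ S2 = {F, H}.
Closure of {F, H}: H → G applies, adding G. So (F, H)⁺ = {F, G, H}.
This closure contains every attribute of S1, so S1 ∩ S2 → S1. The join is lossless.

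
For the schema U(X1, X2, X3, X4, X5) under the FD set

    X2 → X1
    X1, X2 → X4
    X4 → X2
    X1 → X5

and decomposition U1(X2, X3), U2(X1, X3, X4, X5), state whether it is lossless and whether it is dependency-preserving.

lossy and not dependency-preserving

Lossless test: (X3)⁺ = {X3}, which is a superkey of neither fragment — lossy.
Dependency preservation: the restricted closure of {X2} across the fragments never reaches {X1}, so X2 → X1 cannot be enforced without a join — not preserved.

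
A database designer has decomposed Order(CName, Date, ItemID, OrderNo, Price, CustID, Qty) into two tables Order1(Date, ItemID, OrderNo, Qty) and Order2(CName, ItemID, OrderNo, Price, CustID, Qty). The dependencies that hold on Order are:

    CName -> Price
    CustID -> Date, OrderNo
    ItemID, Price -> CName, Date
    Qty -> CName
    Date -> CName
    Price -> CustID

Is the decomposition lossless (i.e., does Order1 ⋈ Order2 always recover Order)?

Common attributes: Order1 ∩ Order2 = {ItemID, OrderNo, Qty}.
Closure of {ItemID, OrderNo, Qty}: Qty → CName applies, adding CName; CName → Price applies, adding Price; ItemID, Price → CName, Date applies, adding Date; Price → CustID applies, adding CustID. So (ItemID, OrderNo, Qty)⁺ = {CName, Date, ItemID, OrderNo, Price, CustID, Qty}.
This closure contains every attribute of Order1, so Order1 ∩ Order2 → Order1. The join is lossless.

Yes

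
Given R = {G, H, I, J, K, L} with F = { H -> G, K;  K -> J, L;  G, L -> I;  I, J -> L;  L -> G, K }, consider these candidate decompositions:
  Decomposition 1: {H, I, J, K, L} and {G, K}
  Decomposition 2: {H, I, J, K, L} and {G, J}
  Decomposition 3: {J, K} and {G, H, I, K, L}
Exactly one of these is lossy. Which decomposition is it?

Decomposition 1: common = {K}, closure = {G, I, J, K, L} → lossless.
Decomposition 2: common = {J}, closure = {J} → lossy.
Decomposition 3: common = {K}, closure = {G, I, J, K, L} → lossless.

Decomposition 2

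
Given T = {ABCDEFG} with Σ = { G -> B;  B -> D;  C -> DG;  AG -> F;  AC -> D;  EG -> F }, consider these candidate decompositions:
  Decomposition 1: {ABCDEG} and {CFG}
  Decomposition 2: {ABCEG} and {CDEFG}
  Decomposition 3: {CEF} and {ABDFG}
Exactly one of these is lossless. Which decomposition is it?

Decomposition 2

Decomposition 1: common = {CG}, closure = {BCDG} → lossy.
Decomposition 2: common = {CEG}, closure = {BCDEFG} → lossless.
Decomposition 3: common = {F}, closure = {F} → lossy.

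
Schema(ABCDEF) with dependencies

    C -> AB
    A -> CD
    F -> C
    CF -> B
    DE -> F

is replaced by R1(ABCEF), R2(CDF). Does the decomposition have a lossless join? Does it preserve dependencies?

lossless but not dependency-preserving

Lossless test: (CF)⁺ = {ABCDF}, which contains all of one fragment — lossless.
Dependency preservation: the restricted closure of {DE} across the fragments never reaches {F}, so DE → F cannot be enforced without a join — not preserved.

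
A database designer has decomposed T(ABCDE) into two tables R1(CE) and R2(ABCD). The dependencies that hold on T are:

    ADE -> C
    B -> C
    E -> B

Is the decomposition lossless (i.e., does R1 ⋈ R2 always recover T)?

Common attributes: R1 ∩ R2 = {C}.
No dependency enlarges {C}, so (C)⁺ = {C}.
The closure contains neither all of R1 = {CE} nor all of R2 = {ABCD}, so the common attributes are not a superkey of either fragment. The join is lossy.

No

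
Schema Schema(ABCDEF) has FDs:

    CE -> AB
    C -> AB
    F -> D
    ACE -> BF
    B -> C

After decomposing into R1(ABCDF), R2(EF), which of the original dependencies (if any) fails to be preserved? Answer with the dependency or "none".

ACE -> BF

Check ACE → BF: no single fragment contains all of {ABCEF}, and the restricted closure of {ACE} across the fragments never reaches {BF}.
CE → AB is preserved.
C → AB is preserved.
F → D is preserved.
B → C is preserved.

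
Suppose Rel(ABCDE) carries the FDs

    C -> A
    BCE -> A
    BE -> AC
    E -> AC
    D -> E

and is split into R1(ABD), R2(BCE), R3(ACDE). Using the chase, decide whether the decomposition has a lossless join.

Chase test. Columns are ABCDE; row i has aⱼ where attribute j ∈ Ri, else bᵢⱼ.
Initial tableau (one row per fragment):
  row 1: a1 a2 b13 a4 b15
  row 2: b21 a2 a3 b24 a5
  row 3: a1 b32 a3 a4 a5
Rows 2 and 3 agree on C; apply C→A and equate their A entries.
Rows 1 and 3 agree on D; apply D→E and equate their E entries.
Rows 1 and 2 agree on BE; apply BE→AC and equate their AC entries.
Row 1 is now all distinguished symbols — the join is lossless.

Yes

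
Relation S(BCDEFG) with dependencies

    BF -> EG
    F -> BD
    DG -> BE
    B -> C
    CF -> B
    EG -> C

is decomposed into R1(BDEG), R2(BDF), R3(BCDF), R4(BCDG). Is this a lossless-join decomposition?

No

Chase test. Columns are BCDEFG; row i has aⱼ where attribute j ∈ Ri, else bᵢⱼ.
Initial tableau (one row per fragment):
  row 1: a1 b12 a3 a4 b15 a6
  row 2: a1 b22 a3 b24 a5 b26
  row 3: a1 a2 a3 b34 a5 b36
  row 4: a1 a2 a3 b44 b45 a6
Rows 2 and 3 agree on BF; apply BF→EG and equate their EG entries.
Rows 1 and 4 agree on DG; apply DG→BE and equate their BE entries.
Rows 1 and 2 agree on B; apply B→C and equate their C entries.
Rows 1 and 3 agree on B; apply B→C and equate their C entries.
No row becomes fully distinguished — the join is lossy.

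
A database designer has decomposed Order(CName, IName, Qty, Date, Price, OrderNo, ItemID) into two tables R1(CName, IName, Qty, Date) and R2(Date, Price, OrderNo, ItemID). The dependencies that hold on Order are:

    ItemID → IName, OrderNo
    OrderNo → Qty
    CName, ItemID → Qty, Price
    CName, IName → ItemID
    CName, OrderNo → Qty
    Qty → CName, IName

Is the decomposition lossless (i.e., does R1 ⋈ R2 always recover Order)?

Common attributes: R1 ∩ R2 = {Date}.
No dependency enlarges {Date}, so (Date)⁺ = {Date}.
The closure contains neither all of R1 = {CName, IName, Qty, Date} nor all of R2 = {Date, Price, OrderNo, ItemID}, so the common attributes are not a superkey of either fragment. The join is lossy.

No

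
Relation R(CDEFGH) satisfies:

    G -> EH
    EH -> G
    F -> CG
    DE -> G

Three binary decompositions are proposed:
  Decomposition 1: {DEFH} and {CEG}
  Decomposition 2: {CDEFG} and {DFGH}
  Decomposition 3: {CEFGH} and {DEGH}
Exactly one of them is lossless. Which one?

Decomposition 2

Decomposition 1: common = {E}, closure = {E} → lossy.
Decomposition 2: common = {DFG}, closure = {CDEFGH} → lossless.
Decomposition 3: common = {EGH}, closure = {EGH} → lossy.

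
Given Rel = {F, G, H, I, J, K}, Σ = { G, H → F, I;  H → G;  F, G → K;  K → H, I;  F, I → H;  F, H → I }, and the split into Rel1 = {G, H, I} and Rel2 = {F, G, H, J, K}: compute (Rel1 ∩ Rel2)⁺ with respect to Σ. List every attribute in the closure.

F, G, H, I, K

Rel1 ∩ Rel2 = {G, H}.
G, H → F, I applies, adding F, I
F, G → K applies, adding K
Closure: {F, G, H, I, K}.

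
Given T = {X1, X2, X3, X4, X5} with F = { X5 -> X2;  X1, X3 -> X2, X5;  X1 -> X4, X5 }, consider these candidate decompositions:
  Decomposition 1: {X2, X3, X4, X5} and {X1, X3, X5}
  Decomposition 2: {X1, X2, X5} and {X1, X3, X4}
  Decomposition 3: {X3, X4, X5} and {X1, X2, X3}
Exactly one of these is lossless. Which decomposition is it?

Decomposition 1: common = {X3, X5}, closure = {X2, X3, X5} → lossy.
Decomposition 2: common = {X1}, closure = {X1, X2, X4, X5} → lossless.
Decomposition 3: common = {X3}, closure = {X3} → lossy.

Decomposition 2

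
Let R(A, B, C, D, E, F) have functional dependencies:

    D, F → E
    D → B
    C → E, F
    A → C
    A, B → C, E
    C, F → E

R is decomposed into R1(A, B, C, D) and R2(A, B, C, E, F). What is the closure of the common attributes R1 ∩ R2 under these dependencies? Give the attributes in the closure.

A, B, C, E, F

R1 ∩ R2 = {A, B, C}.
C → E, F applies, adding E, F
Closure: {A, B, C, E, F}.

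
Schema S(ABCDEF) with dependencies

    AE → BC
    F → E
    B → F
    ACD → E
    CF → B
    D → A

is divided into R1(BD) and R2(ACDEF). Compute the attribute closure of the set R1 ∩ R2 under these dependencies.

R1 ∩ R2 = {D}.
D → A applies, adding A
Closure: {AD}.

AD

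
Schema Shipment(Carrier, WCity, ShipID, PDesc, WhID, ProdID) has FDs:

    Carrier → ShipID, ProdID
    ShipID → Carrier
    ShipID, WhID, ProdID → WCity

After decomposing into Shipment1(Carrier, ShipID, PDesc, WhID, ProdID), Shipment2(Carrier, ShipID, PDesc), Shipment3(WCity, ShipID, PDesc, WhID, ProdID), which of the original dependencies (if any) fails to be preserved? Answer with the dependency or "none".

Carrier → ShipID, ProdID lies within Shipment1.
ShipID → Carrier lies within Shipment1.
ShipID, WhID, ProdID → WCity lies within Shipment3.
Every dependency is enforceable on the fragments, so the decomposition is dependency-preserving.

none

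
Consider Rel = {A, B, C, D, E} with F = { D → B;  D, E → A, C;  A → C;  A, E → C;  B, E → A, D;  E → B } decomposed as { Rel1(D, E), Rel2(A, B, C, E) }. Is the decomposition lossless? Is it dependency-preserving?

lossless but not dependency-preserving

Lossless test: (E)⁺ = {A, B, C, D, E}, which contains all of one fragment — lossless.
Dependency preservation: the restricted closure of {D} across the fragments never reaches {B}, so D → B cannot be enforced without a join — not preserved.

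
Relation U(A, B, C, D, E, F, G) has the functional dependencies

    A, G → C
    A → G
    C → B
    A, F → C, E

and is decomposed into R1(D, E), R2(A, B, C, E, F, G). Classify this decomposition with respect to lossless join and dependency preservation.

Lossless test: (E)⁺ = {E}, which is a superkey of neither fragment — lossy.
Dependency preservation: every FD's attributes lie within a single fragment, so each can be enforced locally — preserved.

lossy but dependency-preserving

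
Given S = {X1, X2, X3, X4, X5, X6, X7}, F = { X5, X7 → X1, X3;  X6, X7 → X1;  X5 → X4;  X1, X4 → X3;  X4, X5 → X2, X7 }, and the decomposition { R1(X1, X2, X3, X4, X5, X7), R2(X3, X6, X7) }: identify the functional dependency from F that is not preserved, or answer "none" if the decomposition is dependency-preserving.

Check X6, X7 → X1: no single fragment contains all of {X1, X6, X7}, and the restricted closure of {X6, X7} across the fragments never reaches {X1}.
X5, X7 → X1, X3 is preserved.
X5 → X4 is preserved.
X1, X4 → X3 is preserved.
X4, X5 → X2, X7 is preserved.

X6, X7 → X1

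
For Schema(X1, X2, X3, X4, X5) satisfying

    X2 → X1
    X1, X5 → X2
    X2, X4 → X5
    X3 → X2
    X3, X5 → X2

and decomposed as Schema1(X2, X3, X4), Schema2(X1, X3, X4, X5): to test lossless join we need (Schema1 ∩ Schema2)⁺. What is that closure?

X1, X2, X3, X4, X5

Schema1 ∩ Schema2 = {X3, X4}.
X3 → X2 applies, adding X2
X2 → X1 applies, adding X1
X2, X4 → X5 applies, adding X5
Closure: {X1, X2, X3, X4, X5}.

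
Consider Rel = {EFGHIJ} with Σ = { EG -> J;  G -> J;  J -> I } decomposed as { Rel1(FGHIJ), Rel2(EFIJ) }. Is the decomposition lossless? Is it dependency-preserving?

Lossless test: (FIJ)⁺ = {FIJ}, which is a superkey of neither fragment — lossy.
Dependency preservation: EG → J is not contained in any single fragment, but the restricted closure of its left-hand side across the fragments still reaches the right-hand side; the remaining FDs each lie inside some fragment. All dependencies are preserved.

lossy but dependency-preserving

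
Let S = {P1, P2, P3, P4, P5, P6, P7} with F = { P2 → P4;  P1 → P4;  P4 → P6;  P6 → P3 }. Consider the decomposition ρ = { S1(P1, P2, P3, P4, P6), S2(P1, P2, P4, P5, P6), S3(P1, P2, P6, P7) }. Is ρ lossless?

Chase test. Columns are P1, P2, P3, P4, P5, P6, P7; row i has aⱼ where attribute j ∈ Si, else bᵢⱼ.
Initial tableau (one row per fragment):
  row 1: a1 a2 a3 a4 b15 a6 b17
  row 2: a1 a2 b23 a4 a5 a6 b27
  row 3: a1 a2 b33 b34 b35 a6 a7
Rows 1 and 3 agree on P2; apply P2→P4 and equate their P4 entries.
Rows 1 and 2 agree on P6; apply P6→P3 and equate their P3 entries.
Rows 1 and 3 agree on P6; apply P6→P3 and equate their P3 entries.
No row becomes fully distinguished — the join is lossy.

No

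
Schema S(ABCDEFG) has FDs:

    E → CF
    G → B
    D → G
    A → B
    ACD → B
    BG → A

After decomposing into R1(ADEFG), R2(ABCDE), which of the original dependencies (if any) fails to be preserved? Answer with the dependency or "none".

none

E → CF: restricted closure across fragments reaches CF.
G → B: restricted closure across fragments reaches B.
D → G lies within R1.
A → B lies within R2.
ACD → B lies within R2.
BG → A: restricted closure across fragments reaches A.
Every dependency is enforceable on the fragments, so the decomposition is dependency-preserving.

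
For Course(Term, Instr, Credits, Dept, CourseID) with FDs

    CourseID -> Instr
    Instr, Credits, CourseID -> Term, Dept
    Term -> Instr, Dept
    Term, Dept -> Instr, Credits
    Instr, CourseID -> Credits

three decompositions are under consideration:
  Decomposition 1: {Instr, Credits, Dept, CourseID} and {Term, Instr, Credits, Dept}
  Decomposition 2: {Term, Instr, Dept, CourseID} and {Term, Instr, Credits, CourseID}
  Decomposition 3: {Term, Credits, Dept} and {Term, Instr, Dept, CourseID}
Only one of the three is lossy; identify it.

Decomposition 1: common = {Instr, Credits, Dept}, closure = {Instr, Credits, Dept} → lossy.
Decomposition 2: common = {Term, Instr, CourseID}, closure = {Term, Instr, Credits, Dept, CourseID} → lossless.
Decomposition 3: common = {Term, Dept}, closure = {Term, Instr, Credits, Dept} → lossless.

Decomposition 1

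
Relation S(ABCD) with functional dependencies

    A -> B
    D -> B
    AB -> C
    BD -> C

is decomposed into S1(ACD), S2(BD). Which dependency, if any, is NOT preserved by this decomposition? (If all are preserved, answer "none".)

A -> B

Check A → B: no single fragment contains all of {AB}, and the restricted closure of {A} across the fragments never reaches {B}.
D → B is preserved.
AB → C is preserved.
BD → C is preserved.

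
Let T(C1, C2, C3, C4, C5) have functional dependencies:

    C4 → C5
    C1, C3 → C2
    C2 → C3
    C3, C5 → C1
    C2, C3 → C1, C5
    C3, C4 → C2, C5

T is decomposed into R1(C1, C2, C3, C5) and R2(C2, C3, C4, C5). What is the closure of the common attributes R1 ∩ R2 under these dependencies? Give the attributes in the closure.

C1, C2, C3, C5

R1 ∩ R2 = {C2, C3, C5}.
C3, C5 → C1 applies, adding C1
Closure: {C1, C2, C3, C5}.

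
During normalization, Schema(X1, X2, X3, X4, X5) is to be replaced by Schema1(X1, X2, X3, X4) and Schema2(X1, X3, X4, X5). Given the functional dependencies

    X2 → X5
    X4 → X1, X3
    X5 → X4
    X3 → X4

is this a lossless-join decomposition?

No

Common attributes: Schema1 ∩ Schema2 = {X1, X3, X4}.
No dependency enlarges {X1, X3, X4}, so (X1, X3, X4)⁺ = {X1, X3, X4}.
The closure contains neither all of Schema1 = {X1, X2, X3, X4} nor all of Schema2 = {X1, X3, X4, X5}, so the common attributes are not a superkey of either fragment. The join is lossy.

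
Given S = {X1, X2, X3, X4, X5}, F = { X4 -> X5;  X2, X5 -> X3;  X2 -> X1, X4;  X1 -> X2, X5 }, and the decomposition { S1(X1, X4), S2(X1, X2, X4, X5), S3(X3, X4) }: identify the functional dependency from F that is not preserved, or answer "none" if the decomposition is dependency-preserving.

Check X2, X5 → X3: no single fragment contains all of {X2, X3, X5}, and the restricted closure of {X2, X5} across the fragments never reaches {X3}.
X4 → X5 is preserved.
X2 → X1, X4 is preserved.
X1 → X2, X5 is preserved.

X2, X5 -> X3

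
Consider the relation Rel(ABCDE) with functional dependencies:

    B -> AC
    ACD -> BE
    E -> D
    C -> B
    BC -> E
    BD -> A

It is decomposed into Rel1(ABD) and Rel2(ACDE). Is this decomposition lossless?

Common attributes: Rel1 ∩ Rel2 = {AD}.
No dependency enlarges {AD}, so (AD)⁺ = {AD}.
The closure contains neither all of Rel1 = {ABD} nor all of Rel2 = {ACDE}, so the common attributes are not a superkey of either fragment. The join is lossy.

No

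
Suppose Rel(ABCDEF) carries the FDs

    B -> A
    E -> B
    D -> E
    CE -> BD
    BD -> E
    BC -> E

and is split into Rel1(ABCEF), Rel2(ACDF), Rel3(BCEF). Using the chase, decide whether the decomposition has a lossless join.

Chase test. Columns are ABCDEF; row i has aⱼ where attribute j ∈ Reli, else bᵢⱼ.
Initial tableau (one row per fragment):
  row 1: a1 a2 a3 b14 a5 a6
  row 2: a1 b22 a3 a4 b25 a6
  row 3: b31 a2 a3 b34 a5 a6
Rows 1 and 3 agree on B; apply B→A and equate their A entries.
Rows 1 and 3 agree on CE; apply CE→BD and equate their BD entries.
No row becomes fully distinguished — the join is lossy.

No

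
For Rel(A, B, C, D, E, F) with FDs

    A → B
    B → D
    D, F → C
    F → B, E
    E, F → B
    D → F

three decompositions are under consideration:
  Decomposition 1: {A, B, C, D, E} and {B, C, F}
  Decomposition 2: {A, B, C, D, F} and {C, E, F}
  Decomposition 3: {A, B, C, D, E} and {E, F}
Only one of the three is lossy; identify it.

Decomposition 1: common = {B, C}, closure = {B, C, D, E, F} → lossless.
Decomposition 2: common = {C, F}, closure = {B, C, D, E, F} → lossless.
Decomposition 3: common = {E}, closure = {E} → lossy.

Decomposition 3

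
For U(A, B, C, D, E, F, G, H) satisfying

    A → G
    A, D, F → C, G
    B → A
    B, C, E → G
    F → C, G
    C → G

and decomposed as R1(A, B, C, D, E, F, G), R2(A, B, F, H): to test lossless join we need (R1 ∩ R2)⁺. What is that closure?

R1 ∩ R2 = {A, B, F}.
A → G applies, adding G
F → C, G applies, adding C
Closure: {A, B, C, F, G}.

A, B, C, F, G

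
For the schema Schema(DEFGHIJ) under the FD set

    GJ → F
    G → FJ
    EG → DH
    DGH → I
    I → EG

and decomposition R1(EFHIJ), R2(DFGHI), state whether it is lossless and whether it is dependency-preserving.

lossless but not dependency-preserving

Lossless test: (FHI)⁺ = {DEFGHIJ}, which contains all of one fragment — lossless.
Dependency preservation: the restricted closure of {G} across the fragments never reaches {FJ}, so G → FJ cannot be enforced without a join — not preserved.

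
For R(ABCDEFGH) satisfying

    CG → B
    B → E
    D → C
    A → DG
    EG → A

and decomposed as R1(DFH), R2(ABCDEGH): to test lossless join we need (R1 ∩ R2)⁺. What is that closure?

R1 ∩ R2 = {DH}.
D → C applies, adding C
Closure: {CDH}.

CDH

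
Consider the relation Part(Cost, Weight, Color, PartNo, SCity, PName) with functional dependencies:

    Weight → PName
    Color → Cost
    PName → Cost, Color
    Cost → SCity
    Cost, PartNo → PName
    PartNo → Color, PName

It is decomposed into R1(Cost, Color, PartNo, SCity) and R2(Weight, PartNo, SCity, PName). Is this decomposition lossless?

Yes

Common attributes: R1 ∩ R2 = {PartNo, SCity}.
Closure of {PartNo, SCity}: PartNo → Color, PName applies, adding Color, PName; Color → Cost applies, adding Cost. So (PartNo, SCity)⁺ = {Cost, Color, PartNo, SCity, PName}.
This closure contains every attribute of R1, so R1 ∩ R2 → R1. The join is lossless.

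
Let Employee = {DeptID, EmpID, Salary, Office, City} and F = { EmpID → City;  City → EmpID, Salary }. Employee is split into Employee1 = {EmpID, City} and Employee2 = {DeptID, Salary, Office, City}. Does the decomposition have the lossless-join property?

Common attributes: Employee1 ∩ Employee2 = {City}.
Closure of {City}: City → EmpID, Salary applies, adding EmpID, Salary. So (City)⁺ = {EmpID, Salary, City}.
This closure contains every attribute of Employee1, so Employee1 ∩ Employee2 → Employee1. The join is lossless.

Yes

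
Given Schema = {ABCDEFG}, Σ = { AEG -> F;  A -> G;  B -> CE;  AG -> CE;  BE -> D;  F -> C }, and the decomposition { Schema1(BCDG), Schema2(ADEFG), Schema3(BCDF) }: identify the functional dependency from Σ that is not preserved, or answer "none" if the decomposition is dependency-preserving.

B -> CE

Check B → CE: no single fragment contains all of {BCE}, and the restricted closure of {B} across the fragments never reaches {CE}.
AEG → F is preserved.
A → G is preserved.
AG → CE is preserved.
BE → D is preserved.
F → C is preserved.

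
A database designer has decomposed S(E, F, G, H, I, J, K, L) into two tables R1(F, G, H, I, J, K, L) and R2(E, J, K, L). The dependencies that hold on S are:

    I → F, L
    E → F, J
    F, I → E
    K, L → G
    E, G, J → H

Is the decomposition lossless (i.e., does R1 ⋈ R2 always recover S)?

No

Common attributes: R1 ∩ R2 = {J, K, L}.
Closure of {J, K, L}: K, L → G applies, adding G. So (J, K, L)⁺ = {G, J, K, L}.
The closure contains neither all of R1 = {F, G, H, I, J, K, L} nor all of R2 = {E, J, K, L}, so the common attributes are not a superkey of either fragment. The join is lossy.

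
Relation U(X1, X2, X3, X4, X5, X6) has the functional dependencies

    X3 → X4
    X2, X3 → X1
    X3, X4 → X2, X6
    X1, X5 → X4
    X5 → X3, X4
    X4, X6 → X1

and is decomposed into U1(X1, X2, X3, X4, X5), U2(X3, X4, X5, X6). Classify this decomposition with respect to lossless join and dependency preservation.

lossless but not dependency-preserving

Lossless test: (X3, X4, X5)⁺ = {X1, X2, X3, X4, X5, X6}, which contains all of one fragment — lossless.
Dependency preservation: the restricted closure of {X4, X6} across the fragments never reaches {X1}, so X4, X6 → X1 cannot be enforced without a join — not preserved.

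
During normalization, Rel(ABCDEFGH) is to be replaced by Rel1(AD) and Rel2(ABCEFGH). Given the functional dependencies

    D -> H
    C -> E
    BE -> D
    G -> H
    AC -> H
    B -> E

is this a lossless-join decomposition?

No

Common attributes: Rel1 ∩ Rel2 = {A}.
No dependency enlarges {A}, so (A)⁺ = {A}.
The closure contains neither all of Rel1 = {AD} nor all of Rel2 = {ABCEFGH}, so the common attributes are not a superkey of either fragment. The join is lossy.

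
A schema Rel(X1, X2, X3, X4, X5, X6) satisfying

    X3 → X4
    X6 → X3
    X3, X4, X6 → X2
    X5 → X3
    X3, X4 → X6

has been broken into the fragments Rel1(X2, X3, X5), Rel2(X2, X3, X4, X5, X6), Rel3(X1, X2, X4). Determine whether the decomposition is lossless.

Chase test. Columns are X1, X2, X3, X4, X5, X6; row i has aⱼ where attribute j ∈ Reli, else bᵢⱼ.
Initial tableau (one row per fragment):
  row 1: b11 a2 a3 b14 a5 b16
  row 2: b21 a2 a3 a4 a5 a6
  row 3: a1 a2 b33 a4 b35 b36
Rows 1 and 2 agree on X3; apply X3→X4 and equate their X4 entries.
Rows 1 and 2 agree on X3, X4; apply X3, X4→X6 and equate their X6 entries.
No row becomes fully distinguished — the join is lossy.

No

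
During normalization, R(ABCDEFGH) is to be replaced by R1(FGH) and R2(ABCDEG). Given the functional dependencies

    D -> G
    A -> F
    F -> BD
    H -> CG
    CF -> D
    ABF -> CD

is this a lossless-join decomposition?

No

Common attributes: R1 ∩ R2 = {G}.
No dependency enlarges {G}, so (G)⁺ = {G}.
The closure contains neither all of R1 = {FGH} nor all of R2 = {ABCDEG}, so the common attributes are not a superkey of either fragment. The join is lossy.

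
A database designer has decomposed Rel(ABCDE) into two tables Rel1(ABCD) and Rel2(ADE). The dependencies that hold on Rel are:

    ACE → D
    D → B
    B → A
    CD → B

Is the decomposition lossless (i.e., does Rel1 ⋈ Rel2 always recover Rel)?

No

Common attributes: Rel1 ∩ Rel2 = {AD}.
Closure of {AD}: D → B applies, adding B. So (AD)⁺ = {ABD}.
The closure contains neither all of Rel1 = {ABCD} nor all of Rel2 = {ADE}, so the common attributes are not a superkey of either fragment. The join is lossy.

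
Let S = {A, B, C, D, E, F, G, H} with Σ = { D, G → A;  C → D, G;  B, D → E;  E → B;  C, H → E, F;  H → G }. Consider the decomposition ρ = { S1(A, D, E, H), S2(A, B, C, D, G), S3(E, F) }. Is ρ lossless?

No

Chase test. Columns are A, B, C, D, E, F, G, H; row i has aⱼ where attribute j ∈ Si, else bᵢⱼ.
Initial tableau (one row per fragment):
  row 1: a1 b12 b13 a4 a5 b16 b17 a8
  row 2: a1 a2 a3 a4 b25 b26 a7 b28
  row 3: b31 b32 b33 b34 a5 a6 b37 b38
Rows 1 and 3 agree on E; apply E→B and equate their B entries.
No row becomes fully distinguished — the join is lossy.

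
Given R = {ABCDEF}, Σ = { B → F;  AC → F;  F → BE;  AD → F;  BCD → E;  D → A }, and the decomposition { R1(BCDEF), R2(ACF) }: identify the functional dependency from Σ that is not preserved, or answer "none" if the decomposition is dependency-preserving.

Check D → A: no single fragment contains all of {AD}, and the restricted closure of {D} across the fragments never reaches {A}.
B → F is preserved.
AC → F is preserved.
F → BE is preserved.
AD → F is preserved.
BCD → E is preserved.

D → A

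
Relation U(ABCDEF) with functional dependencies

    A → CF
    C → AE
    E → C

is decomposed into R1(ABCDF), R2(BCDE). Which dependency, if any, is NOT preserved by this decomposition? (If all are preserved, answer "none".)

A → CF lies within R1.
C → AE: restricted closure across fragments reaches AE.
E → C lies within R2.
Every dependency is enforceable on the fragments, so the decomposition is dependency-preserving.

none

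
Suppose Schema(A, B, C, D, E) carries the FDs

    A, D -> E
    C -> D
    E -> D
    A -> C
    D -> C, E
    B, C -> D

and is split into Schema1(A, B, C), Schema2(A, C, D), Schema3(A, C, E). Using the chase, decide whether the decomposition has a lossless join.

Yes

Chase test. Columns are A, B, C, D, E; row i has aⱼ where attribute j ∈ Schemai, else bᵢⱼ.
Initial tableau (one row per fragment):
  row 1: a1 a2 a3 b14 b15
  row 2: a1 b22 a3 a4 b25
  row 3: a1 b32 a3 b34 a5
Rows 1 and 2 agree on C; apply C→D and equate their D entries.
Rows 1 and 3 agree on C; apply C→D and equate their D entries.
Rows 1 and 2 agree on D; apply D→C, E and equate their C, E entries.
Rows 1 and 3 agree on D; apply D→C, E and equate their C, E entries.
Row 1 is now all distinguished symbols — the join is lossless.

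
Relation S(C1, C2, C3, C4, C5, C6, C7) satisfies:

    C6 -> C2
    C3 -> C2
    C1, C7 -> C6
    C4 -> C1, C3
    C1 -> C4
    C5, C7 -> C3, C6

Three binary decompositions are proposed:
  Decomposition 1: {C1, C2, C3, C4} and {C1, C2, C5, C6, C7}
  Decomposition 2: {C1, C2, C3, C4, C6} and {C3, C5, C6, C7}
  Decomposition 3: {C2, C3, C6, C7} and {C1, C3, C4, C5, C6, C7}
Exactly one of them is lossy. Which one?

Decomposition 2

Decomposition 1: common = {C1, C2}, closure = {C1, C2, C3, C4} → lossless.
Decomposition 2: common = {C3, C6}, closure = {C2, C3, C6} → lossy.
Decomposition 3: common = {C3, C6, C7}, closure = {C2, C3, C6, C7} → lossless.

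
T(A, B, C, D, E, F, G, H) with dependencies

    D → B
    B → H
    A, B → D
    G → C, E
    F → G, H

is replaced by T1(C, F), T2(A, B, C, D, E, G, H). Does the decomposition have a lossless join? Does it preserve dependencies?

Lossless test: (C)⁺ = {C}, which is a superkey of neither fragment — lossy.
Dependency preservation: the restricted closure of {F} across the fragments never reaches {G, H}, so F → G, H cannot be enforced without a join — not preserved.

lossy and not dependency-preserving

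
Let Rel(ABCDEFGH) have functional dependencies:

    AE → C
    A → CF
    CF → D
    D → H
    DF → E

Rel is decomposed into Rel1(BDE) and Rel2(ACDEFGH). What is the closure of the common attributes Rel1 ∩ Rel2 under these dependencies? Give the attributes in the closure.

Rel1 ∩ Rel2 = {DE}.
D → H applies, adding H
Closure: {DEH}.

DEH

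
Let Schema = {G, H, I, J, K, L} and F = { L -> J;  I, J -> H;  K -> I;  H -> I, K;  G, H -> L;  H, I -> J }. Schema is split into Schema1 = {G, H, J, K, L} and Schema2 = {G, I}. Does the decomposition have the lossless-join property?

Common attributes: Schema1 ∩ Schema2 = {G}.
No dependency enlarges {G}, so (G)⁺ = {G}.
The closure contains neither all of Schema1 = {G, H, J, K, L} nor all of Schema2 = {G, I}, so the common attributes are not a superkey of either fragment. The join is lossy.

No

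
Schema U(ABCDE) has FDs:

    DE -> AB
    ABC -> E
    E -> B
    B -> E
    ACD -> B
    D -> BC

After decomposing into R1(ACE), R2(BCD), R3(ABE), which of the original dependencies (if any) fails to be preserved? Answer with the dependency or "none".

DE -> AB

Check DE → AB: no single fragment contains all of {ABDE}, and the restricted closure of {DE} across the fragments never reaches {AB}.
ABC → E is preserved.
E → B is preserved.
B → E is preserved.
ACD → B is preserved.
D → BC is preserved.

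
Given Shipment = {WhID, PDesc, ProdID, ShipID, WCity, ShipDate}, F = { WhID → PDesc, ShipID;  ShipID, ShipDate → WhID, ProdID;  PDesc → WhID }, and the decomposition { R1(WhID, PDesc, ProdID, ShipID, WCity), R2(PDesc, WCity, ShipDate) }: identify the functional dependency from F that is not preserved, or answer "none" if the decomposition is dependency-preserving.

ShipID, ShipDate → WhID, ProdID

Check ShipID, ShipDate → WhID, ProdID: no single fragment contains all of {WhID, ProdID, ShipID, ShipDate}, and the restricted closure of {ShipID, ShipDate} across the fragments never reaches {WhID, ProdID}.
WhID → PDesc, ShipID is preserved.
PDesc → WhID is preserved.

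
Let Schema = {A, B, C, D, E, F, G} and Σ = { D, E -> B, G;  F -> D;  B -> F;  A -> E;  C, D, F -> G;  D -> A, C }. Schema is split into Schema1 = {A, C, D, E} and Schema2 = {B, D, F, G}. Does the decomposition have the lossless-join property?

Common attributes: Schema1 ∩ Schema2 = {D}.
Closure of {D}: D → A, C applies, adding A, C; A → E applies, adding E; D, E → B, G applies, adding B, G; B → F applies, adding F. So (D)⁺ = {A, B, C, D, E, F, G}.
This closure contains every attribute of Schema1, so Schema1 ∩ Schema2 → Schema1. The join is lossless.

Yes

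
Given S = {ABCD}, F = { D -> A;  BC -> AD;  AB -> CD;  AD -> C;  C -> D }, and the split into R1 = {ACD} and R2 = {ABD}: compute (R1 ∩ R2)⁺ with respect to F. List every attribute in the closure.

ACD

R1 ∩ R2 = {AD}.
AD → C applies, adding C
Closure: {ACD}.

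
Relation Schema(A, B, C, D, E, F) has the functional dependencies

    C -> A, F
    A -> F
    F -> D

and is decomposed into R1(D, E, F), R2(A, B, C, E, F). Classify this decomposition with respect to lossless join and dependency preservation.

lossless and dependency-preserving

Lossless test: (E, F)⁺ = {D, E, F}, which contains all of one fragment — lossless.
Dependency preservation: every FD's attributes lie within a single fragment, so each can be enforced locally — preserved.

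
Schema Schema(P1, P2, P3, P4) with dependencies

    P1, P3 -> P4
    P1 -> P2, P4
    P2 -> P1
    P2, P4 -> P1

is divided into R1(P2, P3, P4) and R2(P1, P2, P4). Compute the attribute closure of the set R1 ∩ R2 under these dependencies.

R1 ∩ R2 = {P2, P4}.
P2 → P1 applies, adding P1
Closure: {P1, P2, P4}.

P1, P2, P4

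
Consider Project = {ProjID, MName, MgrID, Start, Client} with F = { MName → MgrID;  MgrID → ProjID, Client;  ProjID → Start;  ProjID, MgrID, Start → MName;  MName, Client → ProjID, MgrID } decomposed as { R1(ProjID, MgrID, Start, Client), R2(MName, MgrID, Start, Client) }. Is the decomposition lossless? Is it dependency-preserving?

Lossless test: (MgrID, Start, Client)⁺ = {ProjID, MName, MgrID, Start, Client}, which contains all of one fragment — lossless.
Dependency preservation: ProjID, MgrID, Start → MName; MName, Client → ProjID, MgrID are not contained in any single fragment, but the restricted closure of each left-hand side across the fragments still reaches the right-hand side; the remaining FDs each lie inside some fragment. All dependencies are preserved.

lossless and dependency-preserving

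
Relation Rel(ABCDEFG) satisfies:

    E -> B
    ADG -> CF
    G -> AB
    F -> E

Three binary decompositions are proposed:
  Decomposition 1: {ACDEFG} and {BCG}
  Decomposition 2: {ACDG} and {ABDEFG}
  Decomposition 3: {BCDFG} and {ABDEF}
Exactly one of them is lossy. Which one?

Decomposition 3

Decomposition 1: common = {CG}, closure = {ABCG} → lossless.
Decomposition 2: common = {ADG}, closure = {ABCDEFG} → lossless.
Decomposition 3: common = {BDF}, closure = {BDEF} → lossy.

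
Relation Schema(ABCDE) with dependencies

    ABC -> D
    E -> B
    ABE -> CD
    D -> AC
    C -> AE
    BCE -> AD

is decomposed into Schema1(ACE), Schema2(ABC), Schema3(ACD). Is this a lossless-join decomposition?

Yes

Chase test. Columns are ABCDE; row i has aⱼ where attribute j ∈ Schemai, else bᵢⱼ.
Initial tableau (one row per fragment):
  row 1: a1 b12 a3 b14 a5
  row 2: a1 a2 a3 b24 b25
  row 3: a1 b32 a3 a4 b35
Rows 1 and 2 agree on C; apply C→AE and equate their AE entries.
Rows 1 and 3 agree on C; apply C→AE and equate their AE entries.
Rows 1 and 2 agree on E; apply E→B and equate their B entries.
Rows 1 and 3 agree on E; apply E→B and equate their B entries.
Rows 1 and 2 agree on ABE; apply ABE→CD and equate their CD entries.
Rows 1 and 3 agree on ABE; apply ABE→CD and equate their CD entries.
Row 1 is now all distinguished symbols — the join is lossless.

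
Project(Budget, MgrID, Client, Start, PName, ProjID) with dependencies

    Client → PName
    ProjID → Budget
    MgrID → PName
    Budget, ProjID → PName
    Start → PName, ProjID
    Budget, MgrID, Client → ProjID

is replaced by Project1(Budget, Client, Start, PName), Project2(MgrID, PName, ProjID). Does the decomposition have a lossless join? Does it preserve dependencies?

Lossless test: (PName)⁺ = {PName}, which is a superkey of neither fragment — lossy.
Dependency preservation: the restricted closure of {ProjID} across the fragments never reaches {Budget}, so ProjID → Budget cannot be enforced without a join — not preserved.

lossy and not dependency-preserving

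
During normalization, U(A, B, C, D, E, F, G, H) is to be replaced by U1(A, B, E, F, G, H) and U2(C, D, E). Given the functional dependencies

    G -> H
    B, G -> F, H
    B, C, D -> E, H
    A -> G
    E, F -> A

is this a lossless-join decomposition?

Common attributes: U1 ∩ U2 = {E}.
No dependency enlarges {E}, so (E)⁺ = {E}.
The closure contains neither all of U1 = {A, B, E, F, G, H} nor all of U2 = {C, D, E}, so the common attributes are not a superkey of either fragment. The join is lossy.

No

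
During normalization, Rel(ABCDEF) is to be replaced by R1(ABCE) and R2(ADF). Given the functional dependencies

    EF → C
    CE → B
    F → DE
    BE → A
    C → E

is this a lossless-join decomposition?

Common attributes: R1 ∩ R2 = {A}.
No dependency enlarges {A}, so (A)⁺ = {A}.
The closure contains neither all of R1 = {ABCE} nor all of R2 = {ADF}, so the common attributes are not a superkey of either fragment. The join is lossy.

No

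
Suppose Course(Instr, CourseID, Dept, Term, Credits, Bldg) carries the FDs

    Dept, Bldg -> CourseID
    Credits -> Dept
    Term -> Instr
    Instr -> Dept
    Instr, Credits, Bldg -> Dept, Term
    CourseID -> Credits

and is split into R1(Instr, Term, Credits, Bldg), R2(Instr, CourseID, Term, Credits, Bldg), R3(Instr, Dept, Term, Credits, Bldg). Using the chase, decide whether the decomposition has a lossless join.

Yes

Chase test. Columns are Instr, CourseID, Dept, Term, Credits, Bldg; row i has aⱼ where attribute j ∈ Ri, else bᵢⱼ.
Initial tableau (one row per fragment):
  row 1: a1 b12 b13 a4 a5 a6
  row 2: a1 a2 b23 a4 a5 a6
  row 3: a1 b32 a3 a4 a5 a6
Rows 1 and 2 agree on Credits; apply Credits→Dept and equate their Dept entries.
Rows 1 and 3 agree on Credits; apply Credits→Dept and equate their Dept entries.
Rows 1 and 2 agree on Dept, Bldg; apply Dept, Bldg→CourseID and equate their CourseID entries.
Rows 1 and 3 agree on Dept, Bldg; apply Dept, Bldg→CourseID and equate their CourseID entries.
Row 1 is now all distinguished symbols — the join is lossless.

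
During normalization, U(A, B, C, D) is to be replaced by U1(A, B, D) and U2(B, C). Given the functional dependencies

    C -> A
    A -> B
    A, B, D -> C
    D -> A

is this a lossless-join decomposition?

No

Common attributes: U1 ∩ U2 = {B}.
No dependency enlarges {B}, so (B)⁺ = {B}.
The closure contains neither all of U1 = {A, B, D} nor all of U2 = {B, C}, so the common attributes are not a superkey of either fragment. The join is lossy.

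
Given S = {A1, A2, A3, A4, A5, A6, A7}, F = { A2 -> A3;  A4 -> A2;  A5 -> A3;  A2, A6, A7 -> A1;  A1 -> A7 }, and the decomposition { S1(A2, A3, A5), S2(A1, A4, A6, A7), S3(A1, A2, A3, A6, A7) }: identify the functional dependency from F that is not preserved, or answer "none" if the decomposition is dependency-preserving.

Check A4 → A2: no single fragment contains all of {A2, A4}, and the restricted closure of {A4} across the fragments never reaches {A2}.
A2 → A3 is preserved.
A5 → A3 is preserved.
A2, A6, A7 → A1 is preserved.
A1 → A7 is preserved.

A4 -> A2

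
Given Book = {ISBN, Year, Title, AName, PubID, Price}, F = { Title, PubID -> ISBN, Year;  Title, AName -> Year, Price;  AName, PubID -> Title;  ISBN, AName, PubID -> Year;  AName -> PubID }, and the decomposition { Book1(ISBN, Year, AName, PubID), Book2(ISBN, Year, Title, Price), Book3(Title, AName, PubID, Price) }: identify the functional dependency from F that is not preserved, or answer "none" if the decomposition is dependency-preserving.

Title, PubID -> ISBN, Year

Check Title, PubID → ISBN, Year: no single fragment contains all of {ISBN, Year, Title, PubID}, and the restricted closure of {Title, PubID} across the fragments never reaches {ISBN, Year}.
Title, AName → Year, Price is preserved.
AName, PubID → Title is preserved.
ISBN, AName, PubID → Year is preserved.
AName → PubID is preserved.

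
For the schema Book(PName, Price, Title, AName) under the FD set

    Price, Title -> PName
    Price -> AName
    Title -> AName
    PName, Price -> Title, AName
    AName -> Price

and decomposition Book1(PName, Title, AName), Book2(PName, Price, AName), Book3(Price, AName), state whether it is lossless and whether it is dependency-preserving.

lossless and dependency-preserving

Lossless test (chase): Rows 1 and 2 agree on AName; apply AName→Price and equate their Price entries. Rows 1 and 2 agree on PName, Price; apply PName, Price→Title, AName and equate their Title, AName entries. Row 1 is now all distinguished symbols — the join is lossless.
Dependency preservation: Price, Title → PName; PName, Price → Title, AName are not contained in any single fragment, but the restricted closure of each left-hand side across the fragments still reaches the right-hand side; the remaining FDs each lie inside some fragment. All dependencies are preserved.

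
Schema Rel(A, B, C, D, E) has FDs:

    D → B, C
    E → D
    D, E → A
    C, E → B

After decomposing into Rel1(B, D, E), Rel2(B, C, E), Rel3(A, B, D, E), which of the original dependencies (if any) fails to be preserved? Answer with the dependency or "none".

Check D → B, C: no single fragment contains all of {B, C, D}, and the restricted closure of {D} across the fragments never reaches {B, C}.
E → D is preserved.
D, E → A is preserved.
C, E → B is preserved.

D → B, C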